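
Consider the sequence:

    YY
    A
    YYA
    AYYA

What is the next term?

This is a Fibonacci-style word recurrence s(k) = s(k−2)·s(k−1): e.g. YY·A = YYA.
Continuing: YYA · AYYA gives term 5.

YYAAYYA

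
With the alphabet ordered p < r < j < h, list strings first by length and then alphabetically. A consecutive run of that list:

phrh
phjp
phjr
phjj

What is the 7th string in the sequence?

phhr

Advancing 3 positions from phjj through phjj → phjh → phhp reaches term 7.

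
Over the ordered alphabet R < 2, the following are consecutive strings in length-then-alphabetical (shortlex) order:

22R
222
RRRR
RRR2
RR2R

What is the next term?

RR22

Find the rightmost character of RR2R below 2, bump it to the next letter, and reset everything to its right to R.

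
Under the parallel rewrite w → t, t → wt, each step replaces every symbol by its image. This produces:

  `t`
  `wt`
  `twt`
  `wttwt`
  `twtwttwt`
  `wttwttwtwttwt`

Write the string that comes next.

Applying the rule to each of the 13 symbols of wttwttwtwttwt gives the pieces t wt wt t wt wt t wt t wt wt t wt, which concatenate to the answer.

twtwttwtwttwttwtwttwt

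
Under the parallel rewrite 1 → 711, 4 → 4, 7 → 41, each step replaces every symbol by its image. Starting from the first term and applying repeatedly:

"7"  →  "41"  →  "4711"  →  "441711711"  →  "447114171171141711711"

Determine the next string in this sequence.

Replace each of the 21 characters of 447114171171141711711 in place — 4 4 41 711 711 4 711 41 711 711 41 711 711 4 711 41 711 711 41 711 711 — and concatenate.

44417117114711417117114171171147114171171141711711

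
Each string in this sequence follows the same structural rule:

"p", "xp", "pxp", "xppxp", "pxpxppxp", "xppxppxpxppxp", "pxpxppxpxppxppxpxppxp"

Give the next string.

Each term (from the third on) is the two preceding terms concatenated in order: term 3 = p·xp = pxp.
So term 8 is xppxppxpxppxp·pxpxppxpxppxppxpxppxp.

xppxppxpxppxppxpxppxpxppxppxpxppxp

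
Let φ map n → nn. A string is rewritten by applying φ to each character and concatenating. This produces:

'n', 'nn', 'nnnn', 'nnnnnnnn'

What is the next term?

nnnnnnnnnnnnnnnn

Apply φ to nnnnnnnn symbol by symbol: n→nn, n→nn, n→nn, n→nn, n→nn, n→nn, n→nn, n→nn; joined: nn nn nn nn nn nn nn nn.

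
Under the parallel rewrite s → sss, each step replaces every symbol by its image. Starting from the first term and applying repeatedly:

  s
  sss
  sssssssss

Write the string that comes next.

sssssssssssssssssssssssssss

Apply φ to sssssssss symbol by symbol: s→sss, s→sss, s→sss, s→sss, s→sss, s→sss, s→sss, s→sss, s→sss; joined: sss sss sss sss sss sss sss sss sss.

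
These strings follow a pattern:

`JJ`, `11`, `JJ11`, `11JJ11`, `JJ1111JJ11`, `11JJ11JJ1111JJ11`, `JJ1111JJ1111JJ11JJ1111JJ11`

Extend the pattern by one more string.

This is a Fibonacci-style word recurrence s(k) = s(k−2)·s(k−1): e.g. JJ·11 = JJ11.
Continuing: 11JJ11JJ1111JJ11 · JJ1111JJ1111JJ11JJ1111JJ11 gives term 8.

11JJ11JJ1111JJ11JJ1111JJ1111JJ11JJ1111JJ11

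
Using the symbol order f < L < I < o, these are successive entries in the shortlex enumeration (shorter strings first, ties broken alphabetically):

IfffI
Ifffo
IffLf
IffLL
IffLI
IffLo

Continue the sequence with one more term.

IffIf

Treat IffLo as a base-4 numeral over the given alphabet and add one, carrying through any trailing o's.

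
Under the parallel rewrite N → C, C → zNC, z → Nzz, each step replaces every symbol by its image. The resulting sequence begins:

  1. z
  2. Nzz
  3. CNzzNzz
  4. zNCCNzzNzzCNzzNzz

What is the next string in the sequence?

φ(zNCCNzzNzzCNzzNzz) expands symbol-by-symbol to Nzz C zNC zNC C Nzz Nzz C Nzz Nzz zNC C Nzz Nzz C Nzz Nzz; joining the 17 pieces gives the next term.

NzzCzNCzNCCNzzNzzCNzzNzzzNCCNzzNzzCNzzNzz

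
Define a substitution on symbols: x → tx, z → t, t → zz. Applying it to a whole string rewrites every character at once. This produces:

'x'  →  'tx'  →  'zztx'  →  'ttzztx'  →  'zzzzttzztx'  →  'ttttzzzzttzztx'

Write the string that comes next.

Applying the rule to each of the 14 symbols of ttttzzzzttzztx gives the pieces zz zz zz zz t t t t zz zz t t zz tx, which concatenate to the answer.

zzzzzzzzttttzzzzttzztx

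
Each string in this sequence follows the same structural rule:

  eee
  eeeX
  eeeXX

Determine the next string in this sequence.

eeeXXX

The strings grow by a fixed suffix X each time.
One more step from eeeXX gives the answer.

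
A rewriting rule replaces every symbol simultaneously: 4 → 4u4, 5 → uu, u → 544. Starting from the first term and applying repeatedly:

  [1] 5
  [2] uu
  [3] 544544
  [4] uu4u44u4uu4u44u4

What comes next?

φ(uu4u44u4uu4u44u4) expands symbol-by-symbol to 544 544 4u4 544 4u4 4u4 544 4u4 544 544 4u4 544 4u4 4u4 544 4u4; joining the 16 pieces gives the next term.

5445444u45444u44u45444u45445444u45444u44u45444u4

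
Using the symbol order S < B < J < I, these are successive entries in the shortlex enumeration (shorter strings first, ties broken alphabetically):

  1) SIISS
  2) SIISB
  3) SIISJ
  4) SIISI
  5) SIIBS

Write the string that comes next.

Find the rightmost character of SIIBS below I, bump it to the next letter, and reset everything to its right to S.

SIIBB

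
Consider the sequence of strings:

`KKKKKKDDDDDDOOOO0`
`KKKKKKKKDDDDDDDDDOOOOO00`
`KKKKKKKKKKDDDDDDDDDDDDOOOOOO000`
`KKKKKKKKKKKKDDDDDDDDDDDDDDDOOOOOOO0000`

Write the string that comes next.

KKKKKKKKKKKKKKDDDDDDDDDDDDDDDDDDOOOOOOOO00000

The n-th term is 2n+2 K's then 3n D's then n+2 O's then n-1 0's, where the shown terms are n = 2, 3, 4, 5.
At n = 6 the blocks have lengths 14, 18, 8, 5.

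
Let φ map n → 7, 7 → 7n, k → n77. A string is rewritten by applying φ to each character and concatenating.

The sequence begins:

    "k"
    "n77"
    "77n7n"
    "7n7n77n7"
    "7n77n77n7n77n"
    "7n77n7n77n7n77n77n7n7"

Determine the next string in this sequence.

Applying the rule to each of the 21 symbols of 7n77n7n77n7n77n77n7n7 gives the pieces 7n 7 7n 7n 7 7n 7 7n 7n 7 7n 7 7n 7n 7 7n 7n 7 7n 7 7n, which concatenate to the answer.

7n77n7n77n77n7n77n77n7n77n7n77n77n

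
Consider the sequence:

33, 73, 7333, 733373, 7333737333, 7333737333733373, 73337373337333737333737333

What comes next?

Each term (from the third on) is the previous term followed by the one before it: term 3 = 73·33 = 7333.
Continuing: 73337373337333737333737333 · 7333737333733373 gives term 8.

733373733373337373337373337333737333733373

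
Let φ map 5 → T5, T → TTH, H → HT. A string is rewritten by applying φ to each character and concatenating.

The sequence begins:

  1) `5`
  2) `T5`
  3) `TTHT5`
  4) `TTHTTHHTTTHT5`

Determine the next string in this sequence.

TTHTTHHTTTHTTHHTHTTTHTTHTTHHTTTHT5

Applying the rule to each of the 13 symbols of TTHTTHHTTTHT5 gives the pieces TTH TTH HT TTH TTH HT HT TTH TTH TTH HT TTH T5, which concatenate to the answer.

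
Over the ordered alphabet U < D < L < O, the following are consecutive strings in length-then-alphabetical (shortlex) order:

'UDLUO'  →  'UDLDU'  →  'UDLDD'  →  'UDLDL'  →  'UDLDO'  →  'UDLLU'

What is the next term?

Find the rightmost character of UDLLU below O, bump it to the next letter, and reset everything to its right to U.

UDLLD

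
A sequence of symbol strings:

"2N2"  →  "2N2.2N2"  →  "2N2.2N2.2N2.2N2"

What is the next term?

Each string is two copies of the previous one joined by '.'.
So the next term is two copies of 2N2.2N2.2N2.2N2 with '.' between the halves.

2N2.2N2.2N2.2N2.2N2.2N2.2N2.2N2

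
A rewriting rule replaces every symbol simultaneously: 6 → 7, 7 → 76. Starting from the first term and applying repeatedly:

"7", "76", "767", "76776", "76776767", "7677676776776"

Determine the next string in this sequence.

767767677677676776767

Applying the rule to each of the 13 symbols of 7677676776776 gives the pieces 76 7 76 76 7 76 7 76 76 7 76 76 7, which concatenate to the answer.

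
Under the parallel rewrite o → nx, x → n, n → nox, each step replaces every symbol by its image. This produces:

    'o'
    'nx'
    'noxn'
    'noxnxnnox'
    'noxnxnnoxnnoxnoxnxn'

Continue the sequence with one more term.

noxnxnnoxnnoxnoxnxnnoxnoxnxnnoxnxnnoxnnox

Applying the rule to each of the 19 symbols of noxnxnnoxnnoxnoxnxn gives the pieces nox nx n nox n nox nox nx n nox nox nx n nox nx n nox n nox, which concatenate to the answer.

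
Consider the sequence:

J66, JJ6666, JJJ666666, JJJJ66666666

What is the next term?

The n-th term is n J's then 2n 6's (n = 1, 2, …).
At n = 5 the blocks have lengths 5, 10.

JJJJJ6666666666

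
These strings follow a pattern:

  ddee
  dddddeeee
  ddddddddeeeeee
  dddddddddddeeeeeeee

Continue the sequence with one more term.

Each string has the form d^{3n-1} e^{2n} (n = 1, 2, …).
For the next term, n = 5, so the run lengths are 14, 10.

ddddddddddddddeeeeeeeeee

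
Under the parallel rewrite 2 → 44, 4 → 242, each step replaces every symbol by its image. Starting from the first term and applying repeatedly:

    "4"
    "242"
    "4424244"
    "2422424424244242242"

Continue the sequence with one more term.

Rewriting the 19 symbols of 2422424424244242242 one by one yields 44 242 44 44 242 44 242 242 44 242 44 242 242 44 242 44 44 242 44; concatenated:

44242444424244242242442424424224244242444424244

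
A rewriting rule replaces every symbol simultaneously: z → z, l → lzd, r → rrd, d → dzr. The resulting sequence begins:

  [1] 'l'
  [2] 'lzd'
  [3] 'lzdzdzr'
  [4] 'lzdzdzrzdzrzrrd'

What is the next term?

Replace each of the 15 characters of lzdzdzrzdzrzrrd in place — lzd z dzr z dzr z rrd z dzr z rrd z rrd rrd dzr — and concatenate.

lzdzdzrzdzrzrrdzdzrzrrdzrrdrrddzr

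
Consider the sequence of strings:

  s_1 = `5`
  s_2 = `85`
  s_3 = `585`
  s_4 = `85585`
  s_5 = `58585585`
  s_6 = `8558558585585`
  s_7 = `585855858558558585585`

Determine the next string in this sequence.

From term 3 onward, concatenate the second-to-last term with the last: 5·85 = 585, 85·585 = 85585, …
The next term joins 8558558585585 and 585855858558558585585.

8558558585585585855858558558585585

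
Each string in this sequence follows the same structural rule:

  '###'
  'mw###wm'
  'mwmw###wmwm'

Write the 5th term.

mwmwmwmw###wmwmwmwm

s(k+1) = mw·s(k)·wm, so each term gains mw as a prefix and wm as a suffix.
From mwmw###wmwm, 2 further steps: mwmw###wmwm → mwmwmw###wmwmwm → (answer).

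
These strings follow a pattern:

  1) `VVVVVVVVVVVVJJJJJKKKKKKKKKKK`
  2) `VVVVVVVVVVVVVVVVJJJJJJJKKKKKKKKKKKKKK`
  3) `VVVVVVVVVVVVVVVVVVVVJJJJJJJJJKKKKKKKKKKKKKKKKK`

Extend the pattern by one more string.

VVVVVVVVVVVVVVVVVVVVVVVVJJJJJJJJJJJKKKKKKKKKKKKKKKKKKKK

The n-th term is 4n V's then 2n-1 J's then 3n+2 K's, where the shown terms are n = 3, 4, 5.
For the next term, n = 6, so the run lengths are 24, 11, 20.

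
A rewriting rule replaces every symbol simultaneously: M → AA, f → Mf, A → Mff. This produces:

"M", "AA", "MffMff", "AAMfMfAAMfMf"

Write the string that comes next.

MffMffAAMfAAMfMffMffAAMfAAMf

Rewriting each symbol of AAMfMfAAMfMf: A→Mff, A→Mff, M→AA, f→Mf, M→AA, f→Mf, A→Mff, A→Mff, M→AA, f→Mf, M→AA, f→Mf, which concatenates to Mff Mff AA Mf AA Mf Mff Mff AA Mf AA Mf.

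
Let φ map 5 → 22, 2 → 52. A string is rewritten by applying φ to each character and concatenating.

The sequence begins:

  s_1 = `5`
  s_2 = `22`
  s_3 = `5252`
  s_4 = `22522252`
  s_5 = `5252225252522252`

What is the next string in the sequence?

22522252525222522252225252522252

φ(5252225252522252) expands symbol-by-symbol to 22 52 22 52 52 52 22 52 22 52 22 52 52 52 22 52; joining the 16 pieces gives the next term.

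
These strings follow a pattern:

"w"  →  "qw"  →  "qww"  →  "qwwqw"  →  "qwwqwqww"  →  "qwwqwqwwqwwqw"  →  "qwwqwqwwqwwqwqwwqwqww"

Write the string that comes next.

This is a Fibonacci-style word recurrence s(k) = s(k−1)·s(k−2): e.g. qw·w = qww.
The next term joins qwwqwqwwqwwqwqwwqwqww and qwwqwqwwqwwqw.

qwwqwqwwqwwqwqwwqwqwwqwwqwqwwqwwqw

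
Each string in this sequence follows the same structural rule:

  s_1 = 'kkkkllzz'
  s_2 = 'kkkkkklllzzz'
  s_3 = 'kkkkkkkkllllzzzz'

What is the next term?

Term n consists of 2n k's, followed by n l's, followed by n z's, where the shown terms are n = 2, 3, 4.
For the next term, n = 5, so the run lengths are 10, 5, 5.

kkkkkkkkkklllllzzzzz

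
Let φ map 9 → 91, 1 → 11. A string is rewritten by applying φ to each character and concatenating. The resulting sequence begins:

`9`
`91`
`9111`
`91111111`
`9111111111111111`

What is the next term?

Applying the rule to each of the 16 symbols of 9111111111111111 gives the pieces 91 11 11 11 11 11 11 11 11 11 11 11 11 11 11 11, which concatenate to the answer.

91111111111111111111111111111111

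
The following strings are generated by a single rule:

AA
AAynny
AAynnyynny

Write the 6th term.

AAynnyynnyynnyynnyynny

The strings grow by a fixed suffix ynny each time.
From AAynnyynny, 3 further steps: AAynnyynny → AAynnyynnyynny → AAynnyynnyynnyynny → (answer).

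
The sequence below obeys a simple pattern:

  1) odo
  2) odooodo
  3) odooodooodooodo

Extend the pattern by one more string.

odooodooodooodooodooodooodooodo

Each string is two copies of the previous one joined by 'o'.
So the next term is two copies of odooodooodooodo with 'o' between the halves.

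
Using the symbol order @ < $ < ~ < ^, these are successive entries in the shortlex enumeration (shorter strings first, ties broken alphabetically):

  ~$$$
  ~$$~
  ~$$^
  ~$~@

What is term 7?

~$~^

Continuing the enumeration 3 steps past ~$~@: ~$~@ → ~$~$ → ~$~~ → (answer).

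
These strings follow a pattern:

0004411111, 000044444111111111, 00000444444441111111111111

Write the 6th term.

Reading off run lengths: 0 runs 3, 4, 5; 4 runs 2, 5, 8; 1 runs 5, 9, 13 — each is linear in n (n = 1, 2, …).
At n = 6 the blocks have lengths 8, 17, 25.

00000000444444444444444441111111111111111111111111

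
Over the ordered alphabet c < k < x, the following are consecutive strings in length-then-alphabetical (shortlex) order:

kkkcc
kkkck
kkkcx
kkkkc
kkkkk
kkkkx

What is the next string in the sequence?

kkkxc

The successor of kkkkx increments the rightmost position that isn't already x and resets every position after it to c.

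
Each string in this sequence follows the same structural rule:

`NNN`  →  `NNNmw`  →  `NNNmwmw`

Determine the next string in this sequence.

Each term is the previous one with mw appended.
Applying this once more to NNNmwmw:

NNNmwmwmw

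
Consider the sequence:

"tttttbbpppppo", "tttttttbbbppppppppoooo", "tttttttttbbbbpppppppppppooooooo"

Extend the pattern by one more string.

Each string has the form t^{2n+3} b^{n+1} p^{3n+2} o^{3n-2} (n = 1, 2, …).
At n = 4 the blocks have lengths 11, 5, 14, 10.

tttttttttttbbbbbppppppppppppppoooooooooo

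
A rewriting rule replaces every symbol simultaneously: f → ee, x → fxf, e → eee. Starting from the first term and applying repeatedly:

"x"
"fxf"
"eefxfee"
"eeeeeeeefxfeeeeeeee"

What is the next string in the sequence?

Rewriting the 19 symbols of eeeeeeeefxfeeeeeeee one by one yields eee eee eee eee eee eee eee eee ee fxf ee eee eee eee eee eee eee eee eee; concatenated:

eeeeeeeeeeeeeeeeeeeeeeeeeefxfeeeeeeeeeeeeeeeeeeeeeeeeee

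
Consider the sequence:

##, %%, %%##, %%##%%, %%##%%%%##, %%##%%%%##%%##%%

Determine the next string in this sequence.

This is a Fibonacci-style word recurrence s(k) = s(k−1)·s(k−2): e.g. %%·## = %%##.
So term 7 is %%##%%%%##%%##%%·%%##%%%%##.

%%##%%%%##%%##%%%%##%%%%##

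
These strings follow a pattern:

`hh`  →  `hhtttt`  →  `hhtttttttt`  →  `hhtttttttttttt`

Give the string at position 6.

hhtttttttttttttttttttt

Each term is the previous one with tttt appended.
From hhtttttttttttt, 2 further steps: hhtttttttttttt → hhtttttttttttttttt → (answer).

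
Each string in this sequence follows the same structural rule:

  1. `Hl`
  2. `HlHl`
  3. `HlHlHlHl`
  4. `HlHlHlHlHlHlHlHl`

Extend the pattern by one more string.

HlHlHlHlHlHlHlHlHlHlHlHlHlHlHlHl

Each string is two copies of the previous one concatenated.
So the next term is two copies of HlHlHlHlHlHlHlHl.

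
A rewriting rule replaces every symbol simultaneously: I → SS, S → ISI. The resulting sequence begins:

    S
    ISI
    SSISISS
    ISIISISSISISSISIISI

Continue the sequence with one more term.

φ(ISIISISSISISSISIISI) expands symbol-by-symbol to SS ISI SS SS ISI SS ISI ISI SS ISI SS ISI ISI SS ISI SS SS ISI SS; joining the 19 pieces gives the next term.

SSISISSSSISISSISIISISSISISSISIISISSISISSSSISISS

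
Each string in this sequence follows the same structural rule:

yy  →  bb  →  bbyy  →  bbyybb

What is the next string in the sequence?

Each term (from the third on) is the previous term followed by the one before it: term 3 = bb·yy = bbyy.
Continuing: bbyybb · bbyy gives term 5.

bbyybbbbyy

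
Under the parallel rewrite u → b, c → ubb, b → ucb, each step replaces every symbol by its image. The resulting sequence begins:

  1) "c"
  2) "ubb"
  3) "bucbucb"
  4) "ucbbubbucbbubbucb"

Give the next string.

Rewriting the 17 symbols of ucbbubbucbbubbucb one by one yields b ubb ucb ucb b ucb ucb b ubb ucb ucb b ucb ucb b ubb ucb; concatenated:

bubbucbucbbucbucbbubbucbucbbucbucbbubbucb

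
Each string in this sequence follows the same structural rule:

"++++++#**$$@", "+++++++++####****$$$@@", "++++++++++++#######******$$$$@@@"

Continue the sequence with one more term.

The n-th term is 3n+3 +'s then 3n-2 #'s then 2n *'s then n+1 $'s then n @'s (n = 1, 2, …).
Setting n = 4 gives 15, 10, 8, 5, 4 characters in each block.

+++++++++++++++##########********$$$$$@@@@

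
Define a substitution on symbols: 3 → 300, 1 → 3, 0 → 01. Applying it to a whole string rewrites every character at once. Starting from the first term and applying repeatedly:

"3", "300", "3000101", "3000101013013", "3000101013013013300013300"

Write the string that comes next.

300010101301301330001330001330030001010133003000101

Replace each of the 25 characters of 3000101013013013300013300 in place — 300 01 01 01 3 01 3 01 3 300 01 3 300 01 3 300 300 01 01 01 3 300 300 01 01 — and concatenate.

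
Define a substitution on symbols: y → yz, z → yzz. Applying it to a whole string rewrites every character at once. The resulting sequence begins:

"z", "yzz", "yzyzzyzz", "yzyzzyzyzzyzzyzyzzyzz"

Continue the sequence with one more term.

yzyzzyzyzzyzzyzyzzyzyzzyzzyzyzzyzzyzyzzyzyzzyzzyzyzzyzz

Applying the rule to each of the 21 symbols of yzyzzyzyzzyzzyzyzzyzz gives the pieces yz yzz yz yzz yzz yz yzz yz yzz yzz yz yzz yzz yz yzz yz yzz yzz yz yzz yzz, which concatenate to the answer.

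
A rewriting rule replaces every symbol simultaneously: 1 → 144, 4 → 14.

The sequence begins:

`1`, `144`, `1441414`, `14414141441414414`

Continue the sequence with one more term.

Rewriting the 17 symbols of 14414141441414414 one by one yields 144 14 14 144 14 144 14 144 14 14 144 14 144 14 14 144 14; concatenated:

14414141441414414144141414414144141414414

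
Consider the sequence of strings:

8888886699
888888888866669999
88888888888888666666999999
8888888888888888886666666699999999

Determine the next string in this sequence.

888888888888888888888866666666669999999999

Term n consists of 4n+2 8's, followed by 2n 6's, followed by 2n 9's (n = 1, 2, …).
Setting n = 5 gives 22, 10, 10 characters in each block.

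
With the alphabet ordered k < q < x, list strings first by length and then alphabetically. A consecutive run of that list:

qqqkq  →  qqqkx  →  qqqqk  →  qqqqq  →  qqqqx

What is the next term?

Treat qqqqx as a base-3 numeral over the given alphabet and add one, carrying through any trailing x's.

qqqxk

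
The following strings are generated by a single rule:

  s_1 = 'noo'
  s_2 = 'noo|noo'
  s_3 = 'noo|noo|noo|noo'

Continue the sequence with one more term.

Each string is two copies of the previous one joined by '|'.
Doubling noo|noo|noo|noo with '|' between the halves:

noo|noo|noo|noo|noo|noo|noo|noo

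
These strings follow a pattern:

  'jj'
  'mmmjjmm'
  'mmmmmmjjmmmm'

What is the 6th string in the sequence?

s(k+1) = mmm·s(k)·mm, so each term gains mmm as a prefix and mm as a suffix.
From mmmmmmjjmmmm, 3 further steps: mmmmmmjjmmmm → mmmmmmmmmjjmmmmmm → mmmmmmmmmmmmjjmmmmmmmm → (answer).

mmmmmmmmmmmmmmmjjmmmmmmmmmm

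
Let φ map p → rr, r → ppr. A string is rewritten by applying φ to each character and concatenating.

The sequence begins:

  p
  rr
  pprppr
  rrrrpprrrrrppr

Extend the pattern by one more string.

Rewriting the 14 symbols of rrrrpprrrrrppr one by one yields ppr ppr ppr ppr rr rr ppr ppr ppr ppr ppr rr rr ppr; concatenated:

pprpprpprpprrrrrpprpprpprpprpprrrrrppr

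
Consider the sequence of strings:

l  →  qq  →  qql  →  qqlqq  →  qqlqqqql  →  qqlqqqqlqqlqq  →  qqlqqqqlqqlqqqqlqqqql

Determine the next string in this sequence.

This is a Fibonacci-style word recurrence s(k) = s(k−1)·s(k−2): e.g. qq·l = qql.
Continuing: qqlqqqqlqqlqqqqlqqqql · qqlqqqqlqqlqq gives term 8.

qqlqqqqlqqlqqqqlqqqqlqqlqqqqlqqlqq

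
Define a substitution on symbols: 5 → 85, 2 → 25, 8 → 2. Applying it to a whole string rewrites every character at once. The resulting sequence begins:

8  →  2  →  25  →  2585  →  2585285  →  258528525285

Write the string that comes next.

Apply φ to 258528525285 symbol by symbol: 2→25, 5→85, 8→2, 5→85, 2→25, 8→2, 5→85, 2→25, 5→85, 2→25, 8→2, 5→85; joined: 25 85 2 85 25 2 85 25 85 25 2 85.

258528525285258525285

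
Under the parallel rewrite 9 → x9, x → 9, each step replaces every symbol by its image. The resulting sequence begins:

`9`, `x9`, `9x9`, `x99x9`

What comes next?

Apply φ to x99x9 symbol by symbol: x→9, 9→x9, 9→x9, x→9, 9→x9; joined: 9 x9 x9 9 x9.

9x9x99x9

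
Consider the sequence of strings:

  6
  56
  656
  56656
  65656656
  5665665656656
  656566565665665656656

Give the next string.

From term 3 onward, concatenate the second-to-last term with the last: 6·56 = 656, 56·656 = 56656, …
So term 8 is 5665665656656·656566565665665656656.

5665665656656656566565665665656656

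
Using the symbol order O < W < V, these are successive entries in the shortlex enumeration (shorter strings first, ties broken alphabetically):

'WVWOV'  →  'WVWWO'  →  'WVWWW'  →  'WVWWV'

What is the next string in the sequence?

WVWVO

Find the rightmost character of WVWWV below V, bump it to the next letter, and reset everything to its right to O.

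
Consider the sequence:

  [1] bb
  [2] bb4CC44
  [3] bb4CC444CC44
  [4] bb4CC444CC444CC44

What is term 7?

bb4CC444CC444CC444CC444CC444CC44

Every step adds 4CC44 to the end: s(k+1) = s(k)·4CC44.
From bb4CC444CC444CC44, 3 further steps: bb4CC444CC444CC44 → bb4CC444CC444CC444CC44 → bb4CC444CC444CC444CC444CC44 → (answer).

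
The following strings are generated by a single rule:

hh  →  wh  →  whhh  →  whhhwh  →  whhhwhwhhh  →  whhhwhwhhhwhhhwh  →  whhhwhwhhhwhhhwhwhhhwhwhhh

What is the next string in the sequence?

From term 3 onward, concatenate the last term with the second-to-last: wh·hh = whhh, whhh·wh = whhhwh, …
Continuing: whhhwhwhhhwhhhwhwhhhwhwhhh · whhhwhwhhhwhhhwh gives term 8.

whhhwhwhhhwhhhwhwhhhwhwhhhwhhhwhwhhhwhhhwh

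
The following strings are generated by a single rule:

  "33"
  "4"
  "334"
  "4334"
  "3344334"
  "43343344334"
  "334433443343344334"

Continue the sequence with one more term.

43343344334334433443343344334

This is a Fibonacci-style word recurrence s(k) = s(k−2)·s(k−1): e.g. 33·4 = 334.
So term 8 is 43343344334·334433443343344334.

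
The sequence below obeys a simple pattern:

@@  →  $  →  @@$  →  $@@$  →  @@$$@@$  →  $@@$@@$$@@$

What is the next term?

@@$$@@$$@@$@@$$@@$

From term 3 onward, concatenate the second-to-last term with the last: @@·$ = @@$, $·@@$ = $@@$, …
Continuing: @@$$@@$ · $@@$@@$$@@$ gives term 7.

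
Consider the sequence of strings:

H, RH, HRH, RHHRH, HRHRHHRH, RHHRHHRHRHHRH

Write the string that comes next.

Each term (from the third on) is the two preceding terms concatenated in order: term 3 = H·RH = HRH.
So term 7 is HRHRHHRH·RHHRHHRHRHHRH.

HRHRHHRHRHHRHHRHRHHRH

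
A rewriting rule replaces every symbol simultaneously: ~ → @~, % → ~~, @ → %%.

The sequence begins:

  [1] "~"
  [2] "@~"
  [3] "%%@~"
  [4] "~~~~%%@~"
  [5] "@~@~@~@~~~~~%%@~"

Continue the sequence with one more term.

φ(@~@~@~@~~~~~%%@~) expands symbol-by-symbol to %% @~ %% @~ %% @~ %% @~ @~ @~ @~ @~ ~~ ~~ %% @~; joining the 16 pieces gives the next term.

%%@~%%@~%%@~%%@~@~@~@~@~~~~~%%@~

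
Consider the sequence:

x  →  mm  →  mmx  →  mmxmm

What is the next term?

This is a Fibonacci-style word recurrence s(k) = s(k−1)·s(k−2): e.g. mm·x = mmx.
So term 5 is mmxmm·mmx.

mmxmmmmx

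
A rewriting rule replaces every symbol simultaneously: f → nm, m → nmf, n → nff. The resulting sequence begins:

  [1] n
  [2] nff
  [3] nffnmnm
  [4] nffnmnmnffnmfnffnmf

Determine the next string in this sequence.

Replace each of the 19 characters of nffnmnmnffnmfnffnmf in place — nff nm nm nff nmf nff nmf nff nm nm nff nmf nm nff nm nm nff nmf nm — and concatenate.

nffnmnmnffnmfnffnmfnffnmnmnffnmfnmnffnmnmnffnmfnm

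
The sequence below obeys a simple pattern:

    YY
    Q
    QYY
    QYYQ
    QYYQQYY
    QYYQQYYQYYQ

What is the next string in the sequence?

QYYQQYYQYYQQYYQQYY

This is a Fibonacci-style word recurrence s(k) = s(k−1)·s(k−2): e.g. Q·YY = QYY.
Continuing: QYYQQYYQYYQ · QYYQQYY gives term 7.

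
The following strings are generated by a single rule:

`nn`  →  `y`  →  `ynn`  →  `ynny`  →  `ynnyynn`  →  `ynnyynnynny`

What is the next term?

This is a Fibonacci-style word recurrence s(k) = s(k−1)·s(k−2): e.g. y·nn = ynn.
So term 7 is ynnyynnynny·ynnyynn.

ynnyynnynnyynnyynn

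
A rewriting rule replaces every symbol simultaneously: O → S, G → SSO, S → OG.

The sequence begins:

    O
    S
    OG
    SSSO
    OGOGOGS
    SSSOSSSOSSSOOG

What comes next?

Applying the rule to each of the 14 symbols of SSSOSSSOSSSOOG gives the pieces OG OG OG S OG OG OG S OG OG OG S S SSO, which concatenate to the answer.

OGOGOGSOGOGOGSOGOGOGSSSSO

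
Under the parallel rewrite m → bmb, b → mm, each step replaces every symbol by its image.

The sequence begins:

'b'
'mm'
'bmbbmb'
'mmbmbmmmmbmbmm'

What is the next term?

Applying the rule to each of the 14 symbols of mmbmbmmmmbmbmm gives the pieces bmb bmb mm bmb mm bmb bmb bmb bmb mm bmb mm bmb bmb, which concatenate to the answer.

bmbbmbmmbmbmmbmbbmbbmbbmbmmbmbmmbmbbmb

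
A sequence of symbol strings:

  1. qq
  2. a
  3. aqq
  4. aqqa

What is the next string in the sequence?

From term 3 onward, concatenate the last term with the second-to-last: a·qq = aqq, aqq·a = aqqa, …
Continuing: aqqa · aqq gives term 5.

aqqaaqq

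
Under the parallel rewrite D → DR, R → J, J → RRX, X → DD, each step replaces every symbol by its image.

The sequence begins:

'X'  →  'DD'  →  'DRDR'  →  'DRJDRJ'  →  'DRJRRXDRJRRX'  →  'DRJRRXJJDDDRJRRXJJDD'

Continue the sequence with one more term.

φ(DRJRRXJJDDDRJRRXJJDD) expands symbol-by-symbol to DR J RRX J J DD RRX RRX DR DR DR J RRX J J DD RRX RRX DR DR; joining the 20 pieces gives the next term.

DRJRRXJJDDRRXRRXDRDRDRJRRXJJDDRRXRRXDRDR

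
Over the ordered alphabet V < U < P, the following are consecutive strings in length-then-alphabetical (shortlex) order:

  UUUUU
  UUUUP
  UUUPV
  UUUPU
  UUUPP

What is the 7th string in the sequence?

Stepping forward 2 times from UUUPP: UUUPP → UUPVV, then the target.

UUPVU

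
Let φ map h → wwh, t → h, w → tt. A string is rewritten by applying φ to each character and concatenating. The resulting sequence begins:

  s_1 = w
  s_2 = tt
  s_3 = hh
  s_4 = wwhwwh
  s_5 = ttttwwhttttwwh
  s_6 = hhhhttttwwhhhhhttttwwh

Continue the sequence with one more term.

wwhwwhwwhwwhhhhhttttwwhwwhwwhwwhwwhhhhhttttwwh

φ(hhhhttttwwhhhhhttttwwh) expands symbol-by-symbol to wwh wwh wwh wwh h h h h tt tt wwh wwh wwh wwh wwh h h h h tt tt wwh; joining the 22 pieces gives the next term.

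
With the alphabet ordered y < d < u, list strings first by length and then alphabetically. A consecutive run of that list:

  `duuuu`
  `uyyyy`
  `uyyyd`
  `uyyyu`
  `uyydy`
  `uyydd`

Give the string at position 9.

uyyud

Continuing the enumeration 3 steps past uyydd: uyydd → uyydu → uyyuy → (answer).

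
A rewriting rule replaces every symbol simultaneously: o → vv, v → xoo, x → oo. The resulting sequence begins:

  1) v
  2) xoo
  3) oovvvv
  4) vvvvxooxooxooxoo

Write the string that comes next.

Rewriting the 16 symbols of vvvvxooxooxooxoo one by one yields xoo xoo xoo xoo oo vv vv oo vv vv oo vv vv oo vv vv; concatenated:

xooxooxooxoooovvvvoovvvvoovvvvoovvvv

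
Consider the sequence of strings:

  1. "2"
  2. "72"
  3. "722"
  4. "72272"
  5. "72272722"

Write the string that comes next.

Each term (from the third on) is the previous term followed by the one before it: term 3 = 72·2 = 722.
Continuing: 72272722 · 72272 gives term 6.

7227272272272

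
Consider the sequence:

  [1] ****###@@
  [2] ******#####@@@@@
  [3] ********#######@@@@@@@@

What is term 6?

**************#############@@@@@@@@@@@@@@@@@

The n-th term is 2n+2 *'s then 2n+1 #'s then 3n-1 @'s (n = 1, 2, …).
Setting n = 6 gives 14, 13, 17 characters in each block.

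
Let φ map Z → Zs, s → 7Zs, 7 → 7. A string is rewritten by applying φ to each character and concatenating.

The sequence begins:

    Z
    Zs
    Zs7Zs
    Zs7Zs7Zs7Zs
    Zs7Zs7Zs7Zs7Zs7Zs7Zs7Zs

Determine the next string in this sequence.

φ(Zs7Zs7Zs7Zs7Zs7Zs7Zs7Zs) expands symbol-by-symbol to Zs 7Zs 7 Zs 7Zs 7 Zs 7Zs 7 Zs 7Zs 7 Zs 7Zs 7 Zs 7Zs 7 Zs 7Zs 7 Zs 7Zs; joining the 23 pieces gives the next term.

Zs7Zs7Zs7Zs7Zs7Zs7Zs7Zs7Zs7Zs7Zs7Zs7Zs7Zs7Zs7Zs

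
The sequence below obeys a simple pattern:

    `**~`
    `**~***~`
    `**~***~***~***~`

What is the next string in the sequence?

Each string is two copies of the previous one joined by '*'.
So the next term is two copies of **~***~***~***~ with '*' between the halves.

**~***~***~***~***~***~***~***~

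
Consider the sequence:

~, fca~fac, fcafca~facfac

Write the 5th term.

Each term wraps the previous one in fca on the left and fac on the right.
From fcafca~facfac, 2 further steps: fcafca~facfac → fcafcafca~facfacfac → (answer).

fcafcafcafca~facfacfacfac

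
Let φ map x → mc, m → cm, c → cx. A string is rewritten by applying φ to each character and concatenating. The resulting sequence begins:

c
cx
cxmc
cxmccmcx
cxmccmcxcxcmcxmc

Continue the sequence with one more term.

cxmccmcxcxcmcxmccxmccxcmcxmccmcx

Replace each of the 16 characters of cxmccmcxcxcmcxmc in place — cx mc cm cx cx cm cx mc cx mc cx cm cx mc cm cx — and concatenate.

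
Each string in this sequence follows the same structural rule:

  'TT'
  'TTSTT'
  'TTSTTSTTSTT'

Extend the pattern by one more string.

Every step duplicates the string with 'S' between the halves.
So the next term is two copies of TTSTTSTTSTT with 'S' between the halves.

TTSTTSTTSTTSTTSTTSTTSTT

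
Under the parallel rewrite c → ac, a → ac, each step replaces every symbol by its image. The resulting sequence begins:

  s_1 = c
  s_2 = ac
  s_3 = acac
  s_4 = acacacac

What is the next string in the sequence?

Expanding acacacac: a→ac, c→ac, a→ac, c→ac, a→ac, c→ac, a→ac, c→ac. Concatenated: ac ac ac ac ac ac ac ac.

acacacacacacacac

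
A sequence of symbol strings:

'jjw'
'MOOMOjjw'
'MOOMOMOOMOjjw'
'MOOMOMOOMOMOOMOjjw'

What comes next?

Every step adds MOOMO at the front: s(k+1) = MOOMO·s(k).
One more step from MOOMOMOOMOMOOMOjjw gives the answer.

MOOMOMOOMOMOOMOMOOMOjjw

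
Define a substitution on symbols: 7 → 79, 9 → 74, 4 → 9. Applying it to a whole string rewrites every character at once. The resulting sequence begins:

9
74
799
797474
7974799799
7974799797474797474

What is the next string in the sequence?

797479979747479747997997974799799

φ(7974799797474797474) expands symbol-by-symbol to 79 74 79 9 79 74 74 79 74 79 9 79 9 79 74 79 9 79 9; joining the 19 pieces gives the next term.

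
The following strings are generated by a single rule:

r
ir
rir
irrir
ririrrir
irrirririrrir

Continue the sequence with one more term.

This is a Fibonacci-style word recurrence s(k) = s(k−2)·s(k−1): e.g. r·ir = rir.
So term 7 is ririrrir·irrirririrrir.

ririrririrrirririrrir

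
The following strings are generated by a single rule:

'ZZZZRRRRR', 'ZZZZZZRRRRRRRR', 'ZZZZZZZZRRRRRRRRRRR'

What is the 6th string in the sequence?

ZZZZZZZZZZZZZZRRRRRRRRRRRRRRRRRRRR

Reading off run lengths: Z runs 4, 6, 8; R runs 5, 8, 11 — each is linear in n, where the shown terms are n = 2, 3, 4.
At n = 7 the blocks have lengths 14, 20.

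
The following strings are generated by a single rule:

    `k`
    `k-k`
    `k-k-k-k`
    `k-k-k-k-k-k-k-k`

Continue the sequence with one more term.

k-k-k-k-k-k-k-k-k-k-k-k-k-k-k-k

s(k+1) = s(k)·-·s(k) — each term doubles the last with '-' between the halves.
So the next term is two copies of k-k-k-k-k-k-k-k with '-' between the halves.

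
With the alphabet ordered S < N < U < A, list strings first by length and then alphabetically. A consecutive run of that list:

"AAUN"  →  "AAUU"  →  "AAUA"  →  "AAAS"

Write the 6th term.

AAAU

Advancing 2 positions from AAAS through AAAS → AAAN reaches term 6.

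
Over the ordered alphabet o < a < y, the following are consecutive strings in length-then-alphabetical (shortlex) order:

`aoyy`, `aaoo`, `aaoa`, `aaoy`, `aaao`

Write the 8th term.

aayo

Advancing 3 positions from aaao through aaao → aaaa → aaay reaches term 8.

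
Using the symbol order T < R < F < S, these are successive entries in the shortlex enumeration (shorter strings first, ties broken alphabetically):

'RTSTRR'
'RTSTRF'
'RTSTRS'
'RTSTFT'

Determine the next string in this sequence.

Treat RTSTFT as a base-4 numeral over the given alphabet and add one, carrying through any trailing S's.

RTSTFR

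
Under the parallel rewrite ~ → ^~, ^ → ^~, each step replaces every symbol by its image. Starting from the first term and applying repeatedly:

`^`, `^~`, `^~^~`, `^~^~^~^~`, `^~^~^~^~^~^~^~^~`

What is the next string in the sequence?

Applying the rule to each of the 16 symbols of ^~^~^~^~^~^~^~^~ gives the pieces ^~ ^~ ^~ ^~ ^~ ^~ ^~ ^~ ^~ ^~ ^~ ^~ ^~ ^~ ^~ ^~, which concatenate to the answer.

^~^~^~^~^~^~^~^~^~^~^~^~^~^~^~^~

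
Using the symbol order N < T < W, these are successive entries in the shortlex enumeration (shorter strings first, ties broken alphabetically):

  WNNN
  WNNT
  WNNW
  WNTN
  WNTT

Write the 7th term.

Advancing 2 positions from WNTT through WNTT → WNTW reaches term 7.

WNWN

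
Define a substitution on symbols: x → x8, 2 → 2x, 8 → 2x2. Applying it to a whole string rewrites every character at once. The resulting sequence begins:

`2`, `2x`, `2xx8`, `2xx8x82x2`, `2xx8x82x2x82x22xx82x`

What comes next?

Rewriting the 20 symbols of 2xx8x82x2x82x22xx82x one by one yields 2x x8 x8 2x2 x8 2x2 2x x8 2x x8 2x2 2x x8 2x 2x x8 x8 2x2 2x x8; concatenated:

2xx8x82x2x82x22xx82xx82x22xx82x2xx8x82x22xx8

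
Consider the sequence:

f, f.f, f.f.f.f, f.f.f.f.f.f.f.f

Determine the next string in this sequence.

f.f.f.f.f.f.f.f.f.f.f.f.f.f.f.f

Every step duplicates the string with '.' between the halves.
One more doubling of f.f.f.f.f.f.f.f gives the answer.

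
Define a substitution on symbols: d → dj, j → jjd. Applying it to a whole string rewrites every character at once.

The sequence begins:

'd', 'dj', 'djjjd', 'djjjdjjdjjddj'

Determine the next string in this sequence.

djjjdjjdjjddjjjdjjddjjjdjjddjdjjjd

Replace each of the 13 characters of djjjdjjdjjddj in place — dj jjd jjd jjd dj jjd jjd dj jjd jjd dj dj jjd — and concatenate.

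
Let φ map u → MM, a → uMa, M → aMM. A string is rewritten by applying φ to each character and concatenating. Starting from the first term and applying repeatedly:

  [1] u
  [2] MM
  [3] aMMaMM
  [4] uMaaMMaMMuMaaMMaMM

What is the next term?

MMaMMuMauMaaMMaMMuMaaMMaMMMMaMMuMauMaaMMaMMuMaaMMaMM

Applying the rule to each of the 18 symbols of uMaaMMaMMuMaaMMaMM gives the pieces MM aMM uMa uMa aMM aMM uMa aMM aMM MM aMM uMa uMa aMM aMM uMa aMM aMM, which concatenate to the answer.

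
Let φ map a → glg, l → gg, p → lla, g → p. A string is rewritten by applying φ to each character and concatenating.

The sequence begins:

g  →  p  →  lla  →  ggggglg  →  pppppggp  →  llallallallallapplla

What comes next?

Rewriting the 20 symbols of llallallallallapplla one by one yields gg gg glg gg gg glg gg gg glg gg gg glg gg gg glg lla lla gg gg glg; concatenated:

ggggglgggggglgggggglgggggglgggggglgllallaggggglg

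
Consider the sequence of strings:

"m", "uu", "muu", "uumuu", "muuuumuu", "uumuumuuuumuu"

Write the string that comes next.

Each term (from the third on) is the two preceding terms concatenated in order: term 3 = m·uu = muu.
Continuing: muuuumuu · uumuumuuuumuu gives term 7.

muuuumuuuumuumuuuumuu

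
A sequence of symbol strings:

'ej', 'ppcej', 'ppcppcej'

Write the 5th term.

ppcppcppcppcej

Each term is the previous one with ppc prepended.
From ppcppcej, 2 further steps: ppcppcej → ppcppcppcej → (answer).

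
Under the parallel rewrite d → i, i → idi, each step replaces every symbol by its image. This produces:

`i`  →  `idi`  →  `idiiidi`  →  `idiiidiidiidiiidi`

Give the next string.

Replace each of the 17 characters of idiiidiidiidiiidi in place — idi i idi idi idi i idi idi i idi idi i idi idi idi i idi — and concatenate.

idiiidiidiidiiidiidiiidiidiiidiidiidiiidi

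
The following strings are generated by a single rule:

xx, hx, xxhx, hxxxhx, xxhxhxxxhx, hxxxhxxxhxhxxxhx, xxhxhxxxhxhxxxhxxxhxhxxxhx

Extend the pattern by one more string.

hxxxhxxxhxhxxxhxxxhxhxxxhxhxxxhxxxhxhxxxhx

Each term (from the third on) is the two preceding terms concatenated in order: term 3 = xx·hx = xxhx.
So term 8 is hxxxhxxxhxhxxxhx·xxhxhxxxhxhxxxhxxxhxhxxxhx.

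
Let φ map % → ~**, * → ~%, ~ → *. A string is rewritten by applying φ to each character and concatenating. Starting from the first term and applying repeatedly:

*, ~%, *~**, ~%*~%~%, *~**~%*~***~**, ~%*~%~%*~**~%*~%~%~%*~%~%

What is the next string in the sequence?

φ(~%*~%~%*~**~%*~%~%~%*~%~%) expands symbol-by-symbol to * ~** ~% * ~** * ~** ~% * ~% ~% * ~** ~% * ~** * ~** * ~** ~% * ~** * ~**; joining the 25 pieces gives the next term.

*~**~%*~***~**~%*~%~%*~**~%*~***~***~**~%*~***~**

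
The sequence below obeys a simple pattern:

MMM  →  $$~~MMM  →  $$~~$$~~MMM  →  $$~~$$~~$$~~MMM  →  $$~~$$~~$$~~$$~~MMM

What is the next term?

Every step adds $$~~ at the front: s(k+1) = $$~~·s(k).
Applying this once more to $$~~$$~~$$~~$$~~MMM:

$$~~$$~~$$~~$$~~$$~~MMM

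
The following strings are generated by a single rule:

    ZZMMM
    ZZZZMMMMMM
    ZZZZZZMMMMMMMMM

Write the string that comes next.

Reading off run lengths: Z runs 2, 4, 6; M runs 3, 6, 9 — each is linear in n (n = 1, 2, …).
At n = 4 the blocks have lengths 8, 12.

ZZZZZZZZMMMMMMMMMMMM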